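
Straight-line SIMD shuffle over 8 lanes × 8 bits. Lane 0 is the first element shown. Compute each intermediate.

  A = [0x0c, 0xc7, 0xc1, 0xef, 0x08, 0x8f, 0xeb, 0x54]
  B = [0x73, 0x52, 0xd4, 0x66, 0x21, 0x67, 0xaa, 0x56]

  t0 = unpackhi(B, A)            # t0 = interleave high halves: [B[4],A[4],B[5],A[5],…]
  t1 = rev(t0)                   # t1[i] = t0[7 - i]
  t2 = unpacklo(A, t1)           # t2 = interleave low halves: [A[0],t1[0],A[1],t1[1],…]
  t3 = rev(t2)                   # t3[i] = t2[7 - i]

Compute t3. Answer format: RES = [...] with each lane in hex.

t0 = [0x21, 0x08, 0x67, 0x8f, 0xaa, 0xeb, 0x56, 0x54]
t1 = [0x54, 0x56, 0xeb, 0xaa, 0x8f, 0x67, 0x08, 0x21]
t2 = [0x0c, 0x54, 0xc7, 0x56, 0xc1, 0xeb, 0xef, 0xaa]
t3 = [0xaa, 0xef, 0xeb, 0xc1, 0x56, 0xc7, 0x54, 0x0c]

RES = [0xaa, 0xef, 0xeb, 0xc1, 0x56, 0xc7, 0x54, 0x0c]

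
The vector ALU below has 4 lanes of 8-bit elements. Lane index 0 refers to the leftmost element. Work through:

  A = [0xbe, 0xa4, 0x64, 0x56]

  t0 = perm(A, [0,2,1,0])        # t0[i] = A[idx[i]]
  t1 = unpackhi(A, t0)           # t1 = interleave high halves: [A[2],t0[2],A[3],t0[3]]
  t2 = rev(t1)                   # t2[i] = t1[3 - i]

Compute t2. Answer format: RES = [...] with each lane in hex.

RES = [ 0xbe  0x56  0xa4  0x64 ]

t0 = [0xbe, 0x64, 0xa4, 0xbe]
t1 = [0x64, 0xa4, 0x56, 0xbe]
t2 = [0xbe, 0x56, 0xa4, 0x64]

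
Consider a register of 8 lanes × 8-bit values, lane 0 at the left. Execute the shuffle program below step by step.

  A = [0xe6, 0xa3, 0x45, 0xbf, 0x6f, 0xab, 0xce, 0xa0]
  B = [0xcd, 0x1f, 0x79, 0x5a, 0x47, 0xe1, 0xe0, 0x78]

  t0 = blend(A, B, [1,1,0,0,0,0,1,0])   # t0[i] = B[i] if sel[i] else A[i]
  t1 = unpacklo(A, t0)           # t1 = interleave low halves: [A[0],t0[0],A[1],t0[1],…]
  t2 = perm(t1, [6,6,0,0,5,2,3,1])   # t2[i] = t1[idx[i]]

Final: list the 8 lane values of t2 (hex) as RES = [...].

RES = [0xbf, 0xbf, 0xe6, 0xe6, 0x45, 0xa3, 0x1f, 0xcd]

  t0: cd 1f 45 bf 6f ab e0 a0
  t1: e6 cd a3 1f 45 45 bf bf
  t2: bf bf e6 e6 45 a3 1f cd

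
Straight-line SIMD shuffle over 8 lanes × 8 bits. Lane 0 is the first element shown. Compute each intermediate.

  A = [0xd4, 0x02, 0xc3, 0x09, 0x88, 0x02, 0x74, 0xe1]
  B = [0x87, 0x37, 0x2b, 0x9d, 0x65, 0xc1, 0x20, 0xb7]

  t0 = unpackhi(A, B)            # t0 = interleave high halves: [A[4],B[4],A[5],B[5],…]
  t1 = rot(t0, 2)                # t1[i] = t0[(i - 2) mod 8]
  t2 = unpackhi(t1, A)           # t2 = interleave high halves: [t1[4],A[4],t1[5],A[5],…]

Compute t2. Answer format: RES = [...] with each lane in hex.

  t0: 88 65 02 c1 74 20 e1 b7
  t1: e1 b7 88 65 02 c1 74 20
  t2: 02 88 c1 02 74 74 20 e1

RES = [ 0x02  0x88  0xc1  0x02  0x74  0x74  0x20  0xe1 ]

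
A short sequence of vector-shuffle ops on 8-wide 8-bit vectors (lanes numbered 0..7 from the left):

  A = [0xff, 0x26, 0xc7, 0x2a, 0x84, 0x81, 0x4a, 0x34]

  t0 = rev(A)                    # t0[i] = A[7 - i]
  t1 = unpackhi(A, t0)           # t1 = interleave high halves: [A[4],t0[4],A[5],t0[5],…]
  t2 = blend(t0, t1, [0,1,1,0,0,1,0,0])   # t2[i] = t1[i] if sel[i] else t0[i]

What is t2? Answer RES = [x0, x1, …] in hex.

RES = [0x34, 0x2a, 0x81, 0x84, 0x2a, 0x26, 0x26, 0xff]

→ t0 |34|4a|81|84|2a|c7|26|ff|
→ t1 |84|2a|81|c7|4a|26|34|ff|
→ t2 |34|2a|81|84|2a|26|26|ff|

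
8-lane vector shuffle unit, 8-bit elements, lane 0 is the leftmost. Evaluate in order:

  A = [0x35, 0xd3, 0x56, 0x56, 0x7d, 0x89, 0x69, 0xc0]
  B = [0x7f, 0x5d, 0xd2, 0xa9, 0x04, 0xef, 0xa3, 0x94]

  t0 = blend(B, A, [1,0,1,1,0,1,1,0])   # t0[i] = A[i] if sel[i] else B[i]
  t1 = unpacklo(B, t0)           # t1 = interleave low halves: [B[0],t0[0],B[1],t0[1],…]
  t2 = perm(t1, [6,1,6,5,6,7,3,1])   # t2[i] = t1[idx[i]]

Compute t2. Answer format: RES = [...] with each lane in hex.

RES = [0xa9, 0x35, 0xa9, 0x56, 0xa9, 0x56, 0x5d, 0x35]

t0 = [0x35, 0x5d, 0x56, 0x56, 0x04, 0x89, 0x69, 0x94]
t1 = [0x7f, 0x35, 0x5d, 0x5d, 0xd2, 0x56, 0xa9, 0x56]
t2 = [0xa9, 0x35, 0xa9, 0x56, 0xa9, 0x56, 0x5d, 0x35]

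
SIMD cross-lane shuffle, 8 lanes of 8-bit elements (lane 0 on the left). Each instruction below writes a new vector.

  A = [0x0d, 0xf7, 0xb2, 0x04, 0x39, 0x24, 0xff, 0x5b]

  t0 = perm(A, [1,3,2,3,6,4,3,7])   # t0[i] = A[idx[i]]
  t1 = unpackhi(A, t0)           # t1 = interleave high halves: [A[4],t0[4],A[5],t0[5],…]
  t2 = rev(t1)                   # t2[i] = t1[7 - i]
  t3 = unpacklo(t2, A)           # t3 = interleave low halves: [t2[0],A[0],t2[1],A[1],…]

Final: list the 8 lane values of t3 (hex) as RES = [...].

→ t0 |f7|04|b2|04|ff|39|04|5b|
→ t1 |39|ff|24|39|ff|04|5b|5b|
→ t2 |5b|5b|04|ff|39|24|ff|39|
→ t3 |5b|0d|5b|f7|04|b2|ff|04|

RES = [0x5b, 0x0d, 0x5b, 0xf7, 0x04, 0xb2, 0xff, 0x04]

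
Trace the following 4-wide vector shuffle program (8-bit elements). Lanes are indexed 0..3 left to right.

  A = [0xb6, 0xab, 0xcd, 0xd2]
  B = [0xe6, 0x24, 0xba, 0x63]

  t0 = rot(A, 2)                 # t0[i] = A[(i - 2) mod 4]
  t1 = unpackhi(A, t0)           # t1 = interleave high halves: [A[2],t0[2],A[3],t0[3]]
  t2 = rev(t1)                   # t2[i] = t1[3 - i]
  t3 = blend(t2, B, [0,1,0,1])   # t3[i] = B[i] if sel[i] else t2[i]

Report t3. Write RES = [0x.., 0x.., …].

RES = [0xab, 0x24, 0xb6, 0x63]

  t0: cd d2 b6 ab
  t1: cd b6 d2 ab
  t2: ab d2 b6 cd
  t3: ab 24 b6 63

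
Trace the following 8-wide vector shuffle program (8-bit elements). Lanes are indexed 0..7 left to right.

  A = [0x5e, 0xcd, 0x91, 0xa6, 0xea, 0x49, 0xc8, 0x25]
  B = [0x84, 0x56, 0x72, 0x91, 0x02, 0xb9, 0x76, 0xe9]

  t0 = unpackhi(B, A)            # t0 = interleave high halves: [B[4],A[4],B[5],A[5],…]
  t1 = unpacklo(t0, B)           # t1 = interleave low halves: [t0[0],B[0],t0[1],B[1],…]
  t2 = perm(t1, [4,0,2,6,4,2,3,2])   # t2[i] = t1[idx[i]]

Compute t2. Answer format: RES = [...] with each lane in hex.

→ t0 |02|ea|b9|49|76|c8|e9|25|
→ t1 |02|84|ea|56|b9|72|49|91|
→ t2 |b9|02|ea|49|b9|ea|56|ea|

RES = [0xb9, 0x02, 0xea, 0x49, 0xb9, 0xea, 0x56, 0xea]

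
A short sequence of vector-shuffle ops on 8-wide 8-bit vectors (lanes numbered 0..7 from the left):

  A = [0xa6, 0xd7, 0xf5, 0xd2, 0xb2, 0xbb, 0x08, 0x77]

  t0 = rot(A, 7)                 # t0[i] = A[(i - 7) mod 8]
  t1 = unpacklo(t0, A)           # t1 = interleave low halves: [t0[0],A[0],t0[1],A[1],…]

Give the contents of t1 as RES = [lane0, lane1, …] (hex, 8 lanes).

  t0: d7 f5 d2 b2 bb 08 77 a6
  t1: d7 a6 f5 d7 d2 f5 b2 d2

RES = [0xd7, 0xa6, 0xf5, 0xd7, 0xd2, 0xf5, 0xb2, 0xd2]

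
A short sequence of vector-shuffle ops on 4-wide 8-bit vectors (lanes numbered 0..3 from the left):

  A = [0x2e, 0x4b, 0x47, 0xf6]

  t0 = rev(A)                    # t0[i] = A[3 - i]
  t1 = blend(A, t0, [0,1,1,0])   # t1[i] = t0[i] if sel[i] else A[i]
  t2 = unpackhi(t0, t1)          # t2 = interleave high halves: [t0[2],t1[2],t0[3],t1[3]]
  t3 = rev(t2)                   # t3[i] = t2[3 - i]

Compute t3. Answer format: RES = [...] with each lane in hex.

  t0: f6 47 4b 2e
  t1: 2e 47 4b f6
  t2: 4b 4b 2e f6
  t3: f6 2e 4b 4b

RES = [ 0xf6  0x2e  0x4b  0x4b ]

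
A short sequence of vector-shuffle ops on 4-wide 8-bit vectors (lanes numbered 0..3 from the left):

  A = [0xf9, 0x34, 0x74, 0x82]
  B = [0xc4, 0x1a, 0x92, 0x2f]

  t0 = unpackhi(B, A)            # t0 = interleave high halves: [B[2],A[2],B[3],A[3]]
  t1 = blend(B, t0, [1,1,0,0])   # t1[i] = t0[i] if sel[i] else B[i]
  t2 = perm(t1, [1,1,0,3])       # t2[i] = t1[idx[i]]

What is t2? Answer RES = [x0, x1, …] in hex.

RES = [0x74, 0x74, 0x92, 0x2f]

  t0: 92 74 2f 82
  t1: 92 74 92 2f
  t2: 74 74 92 2f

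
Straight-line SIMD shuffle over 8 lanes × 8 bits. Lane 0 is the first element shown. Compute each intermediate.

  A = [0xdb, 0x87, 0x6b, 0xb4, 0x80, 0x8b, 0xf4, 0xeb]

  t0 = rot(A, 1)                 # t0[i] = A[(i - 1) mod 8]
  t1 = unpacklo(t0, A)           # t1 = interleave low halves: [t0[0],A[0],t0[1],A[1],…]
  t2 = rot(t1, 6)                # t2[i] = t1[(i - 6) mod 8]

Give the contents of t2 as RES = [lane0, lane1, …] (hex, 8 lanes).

RES = [ 0xdb  0x87  0x87  0x6b  0x6b  0xb4  0xeb  0xdb ]

→ t0 |eb|db|87|6b|b4|80|8b|f4|
→ t1 |eb|db|db|87|87|6b|6b|b4|
→ t2 |db|87|87|6b|6b|b4|eb|db|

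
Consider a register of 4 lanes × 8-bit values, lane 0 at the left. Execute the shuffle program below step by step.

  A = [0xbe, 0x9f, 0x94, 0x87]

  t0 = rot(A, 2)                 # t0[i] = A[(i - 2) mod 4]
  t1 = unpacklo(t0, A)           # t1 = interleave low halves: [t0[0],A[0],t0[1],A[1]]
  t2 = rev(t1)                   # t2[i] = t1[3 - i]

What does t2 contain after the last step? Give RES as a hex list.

→ t0 |94|87|be|9f|
→ t1 |94|be|87|9f|
→ t2 |9f|87|be|94|

RES = [0x9f, 0x87, 0xbe, 0x94]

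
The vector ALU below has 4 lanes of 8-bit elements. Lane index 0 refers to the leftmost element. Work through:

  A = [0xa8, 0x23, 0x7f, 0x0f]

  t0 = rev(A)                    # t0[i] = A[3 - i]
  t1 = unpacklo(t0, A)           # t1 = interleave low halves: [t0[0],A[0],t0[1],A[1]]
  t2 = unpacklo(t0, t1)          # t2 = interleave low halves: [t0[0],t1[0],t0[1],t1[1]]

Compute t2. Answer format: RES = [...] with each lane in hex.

RES = [ 0x0f  0x0f  0x7f  0xa8 ]

→ t0 |0f|7f|23|a8|
→ t1 |0f|a8|7f|23|
→ t2 |0f|0f|7f|a8|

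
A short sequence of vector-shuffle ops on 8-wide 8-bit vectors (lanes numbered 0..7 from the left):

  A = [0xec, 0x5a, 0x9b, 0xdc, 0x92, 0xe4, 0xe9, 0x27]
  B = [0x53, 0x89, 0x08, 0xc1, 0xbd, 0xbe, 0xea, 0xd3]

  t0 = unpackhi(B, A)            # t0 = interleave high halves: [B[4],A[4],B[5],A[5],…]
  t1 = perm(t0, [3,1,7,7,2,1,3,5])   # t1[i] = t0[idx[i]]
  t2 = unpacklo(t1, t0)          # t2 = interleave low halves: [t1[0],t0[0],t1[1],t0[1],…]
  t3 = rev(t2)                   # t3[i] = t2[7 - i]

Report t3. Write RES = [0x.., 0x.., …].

RES = [0xe4, 0x27, 0xbe, 0x27, 0x92, 0x92, 0xbd, 0xe4]

→ t0 |bd|92|be|e4|ea|e9|d3|27|
→ t1 |e4|92|27|27|be|92|e4|e9|
→ t2 |e4|bd|92|92|27|be|27|e4|
→ t3 |e4|27|be|27|92|92|bd|e4|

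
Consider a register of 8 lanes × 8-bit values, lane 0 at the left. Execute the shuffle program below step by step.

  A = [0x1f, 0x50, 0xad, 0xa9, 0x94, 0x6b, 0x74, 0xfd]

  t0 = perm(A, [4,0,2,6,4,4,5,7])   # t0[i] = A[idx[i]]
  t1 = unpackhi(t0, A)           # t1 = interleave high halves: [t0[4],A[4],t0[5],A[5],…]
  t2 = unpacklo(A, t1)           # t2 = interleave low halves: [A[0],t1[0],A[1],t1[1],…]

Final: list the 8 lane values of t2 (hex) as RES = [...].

RES = [0x1f, 0x94, 0x50, 0x94, 0xad, 0x94, 0xa9, 0x6b]

  t0: 94 1f ad 74 94 94 6b fd
  t1: 94 94 94 6b 6b 74 fd fd
  t2: 1f 94 50 94 ad 94 a9 6b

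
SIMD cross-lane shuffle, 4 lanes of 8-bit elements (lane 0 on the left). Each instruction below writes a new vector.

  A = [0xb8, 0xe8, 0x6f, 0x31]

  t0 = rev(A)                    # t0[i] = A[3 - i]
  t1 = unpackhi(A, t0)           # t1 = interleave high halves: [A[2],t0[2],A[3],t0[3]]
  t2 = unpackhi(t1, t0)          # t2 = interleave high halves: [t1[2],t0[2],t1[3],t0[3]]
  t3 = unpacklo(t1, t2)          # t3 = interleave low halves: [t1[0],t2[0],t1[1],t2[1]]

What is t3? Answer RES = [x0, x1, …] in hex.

RES = [ 0x6f  0x31  0xe8  0xe8 ]

t0 = [0x31, 0x6f, 0xe8, 0xb8]
t1 = [0x6f, 0xe8, 0x31, 0xb8]
t2 = [0x31, 0xe8, 0xb8, 0xb8]
t3 = [0x6f, 0x31, 0xe8, 0xe8]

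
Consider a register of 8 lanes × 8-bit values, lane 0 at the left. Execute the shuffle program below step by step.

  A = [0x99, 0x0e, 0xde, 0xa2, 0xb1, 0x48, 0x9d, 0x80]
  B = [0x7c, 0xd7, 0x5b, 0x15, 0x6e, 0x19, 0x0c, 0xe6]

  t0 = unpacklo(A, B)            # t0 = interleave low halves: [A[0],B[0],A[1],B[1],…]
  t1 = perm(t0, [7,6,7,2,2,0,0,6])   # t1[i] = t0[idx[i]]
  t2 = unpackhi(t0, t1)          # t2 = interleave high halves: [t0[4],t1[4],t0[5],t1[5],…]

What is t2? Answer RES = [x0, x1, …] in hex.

→ t0 |99|7c|0e|d7|de|5b|a2|15|
→ t1 |15|a2|15|0e|0e|99|99|a2|
→ t2 |de|0e|5b|99|a2|99|15|a2|

RES = [0xde, 0x0e, 0x5b, 0x99, 0xa2, 0x99, 0x15, 0xa2]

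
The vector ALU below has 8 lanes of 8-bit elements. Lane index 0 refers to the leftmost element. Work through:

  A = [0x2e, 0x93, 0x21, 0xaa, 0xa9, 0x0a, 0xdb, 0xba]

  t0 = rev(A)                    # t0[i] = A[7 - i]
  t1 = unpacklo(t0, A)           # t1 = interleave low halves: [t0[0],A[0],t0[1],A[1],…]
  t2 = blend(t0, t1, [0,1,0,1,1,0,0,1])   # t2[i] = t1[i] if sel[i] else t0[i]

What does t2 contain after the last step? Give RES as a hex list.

  t0: ba db 0a a9 aa 21 93 2e
  t1: ba 2e db 93 0a 21 a9 aa
  t2: ba 2e 0a 93 0a 21 93 aa

RES = [ 0xba  0x2e  0x0a  0x93  0x0a  0x21  0x93  0xaa ]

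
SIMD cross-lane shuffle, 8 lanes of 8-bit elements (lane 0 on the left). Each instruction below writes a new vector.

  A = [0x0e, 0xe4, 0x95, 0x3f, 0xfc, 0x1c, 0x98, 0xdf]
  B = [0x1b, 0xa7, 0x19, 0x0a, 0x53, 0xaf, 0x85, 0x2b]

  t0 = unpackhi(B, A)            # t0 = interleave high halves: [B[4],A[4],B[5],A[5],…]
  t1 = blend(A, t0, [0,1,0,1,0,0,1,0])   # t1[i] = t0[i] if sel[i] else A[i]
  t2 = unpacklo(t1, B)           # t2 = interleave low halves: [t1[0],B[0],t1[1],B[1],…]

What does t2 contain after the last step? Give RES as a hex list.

RES = [ 0x0e  0x1b  0xfc  0xa7  0x95  0x19  0x1c  0x0a ]

t0 = [0x53, 0xfc, 0xaf, 0x1c, 0x85, 0x98, 0x2b, 0xdf]
t1 = [0x0e, 0xfc, 0x95, 0x1c, 0xfc, 0x1c, 0x2b, 0xdf]
t2 = [0x0e, 0x1b, 0xfc, 0xa7, 0x95, 0x19, 0x1c, 0x0a]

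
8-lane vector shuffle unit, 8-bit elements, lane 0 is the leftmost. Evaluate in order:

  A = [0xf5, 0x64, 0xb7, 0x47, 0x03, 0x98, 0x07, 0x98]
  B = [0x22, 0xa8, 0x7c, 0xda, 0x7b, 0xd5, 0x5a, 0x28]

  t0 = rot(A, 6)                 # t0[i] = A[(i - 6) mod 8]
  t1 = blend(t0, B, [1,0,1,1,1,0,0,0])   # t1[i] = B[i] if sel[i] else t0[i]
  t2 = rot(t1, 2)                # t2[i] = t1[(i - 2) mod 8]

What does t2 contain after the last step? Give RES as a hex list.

  t0: b7 47 03 98 07 98 f5 64
  t1: 22 47 7c da 7b 98 f5 64
  t2: f5 64 22 47 7c da 7b 98

RES = [ 0xf5  0x64  0x22  0x47  0x7c  0xda  0x7b  0x98 ]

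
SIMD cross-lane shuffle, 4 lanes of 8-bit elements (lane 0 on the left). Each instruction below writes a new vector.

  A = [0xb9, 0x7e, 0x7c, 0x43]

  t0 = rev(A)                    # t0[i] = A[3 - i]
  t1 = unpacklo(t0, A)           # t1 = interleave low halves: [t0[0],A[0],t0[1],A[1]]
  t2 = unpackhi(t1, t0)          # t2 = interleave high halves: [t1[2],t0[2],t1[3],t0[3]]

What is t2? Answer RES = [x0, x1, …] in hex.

RES = [ 0x7c  0x7e  0x7e  0xb9 ]

→ t0 |43|7c|7e|b9|
→ t1 |43|b9|7c|7e|
→ t2 |7c|7e|7e|b9|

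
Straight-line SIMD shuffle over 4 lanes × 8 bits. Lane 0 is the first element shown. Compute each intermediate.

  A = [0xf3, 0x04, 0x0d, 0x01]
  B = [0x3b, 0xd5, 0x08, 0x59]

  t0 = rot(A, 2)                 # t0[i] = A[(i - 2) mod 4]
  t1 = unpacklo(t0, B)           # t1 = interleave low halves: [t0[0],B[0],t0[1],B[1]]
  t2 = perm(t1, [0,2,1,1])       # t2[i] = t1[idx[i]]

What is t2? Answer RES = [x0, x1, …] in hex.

  t0: 0d 01 f3 04
  t1: 0d 3b 01 d5
  t2: 0d 01 3b 3b

RES = [0x0d, 0x01, 0x3b, 0x3b]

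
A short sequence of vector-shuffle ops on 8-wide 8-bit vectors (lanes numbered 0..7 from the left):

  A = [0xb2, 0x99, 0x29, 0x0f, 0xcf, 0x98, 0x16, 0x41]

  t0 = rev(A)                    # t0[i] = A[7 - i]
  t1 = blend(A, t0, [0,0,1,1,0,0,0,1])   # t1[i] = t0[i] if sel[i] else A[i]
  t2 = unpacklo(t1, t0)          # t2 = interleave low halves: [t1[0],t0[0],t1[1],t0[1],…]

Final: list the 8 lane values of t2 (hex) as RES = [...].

RES = [0xb2, 0x41, 0x99, 0x16, 0x98, 0x98, 0xcf, 0xcf]

  t0: 41 16 98 cf 0f 29 99 b2
  t1: b2 99 98 cf cf 98 16 b2
  t2: b2 41 99 16 98 98 cf cf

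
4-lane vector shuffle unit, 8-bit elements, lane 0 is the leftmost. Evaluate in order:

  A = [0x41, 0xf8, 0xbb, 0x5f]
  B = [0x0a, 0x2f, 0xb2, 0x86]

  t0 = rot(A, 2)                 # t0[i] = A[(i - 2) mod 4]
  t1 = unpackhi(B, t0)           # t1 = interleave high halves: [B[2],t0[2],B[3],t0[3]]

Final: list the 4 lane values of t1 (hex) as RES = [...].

RES = [0xb2, 0x41, 0x86, 0xf8]

  t0: bb 5f 41 f8
  t1: b2 41 86 f8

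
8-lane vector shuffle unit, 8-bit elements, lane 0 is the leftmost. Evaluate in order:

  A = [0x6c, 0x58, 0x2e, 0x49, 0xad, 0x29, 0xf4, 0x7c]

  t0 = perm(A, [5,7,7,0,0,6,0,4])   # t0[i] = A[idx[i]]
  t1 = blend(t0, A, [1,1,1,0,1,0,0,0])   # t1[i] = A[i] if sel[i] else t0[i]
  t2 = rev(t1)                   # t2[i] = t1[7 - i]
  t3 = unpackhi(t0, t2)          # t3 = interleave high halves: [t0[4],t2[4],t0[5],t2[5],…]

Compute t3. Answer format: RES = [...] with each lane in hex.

t0 = [0x29, 0x7c, 0x7c, 0x6c, 0x6c, 0xf4, 0x6c, 0xad]
t1 = [0x6c, 0x58, 0x2e, 0x6c, 0xad, 0xf4, 0x6c, 0xad]
t2 = [0xad, 0x6c, 0xf4, 0xad, 0x6c, 0x2e, 0x58, 0x6c]
t3 = [0x6c, 0x6c, 0xf4, 0x2e, 0x6c, 0x58, 0xad, 0x6c]

RES = [0x6c, 0x6c, 0xf4, 0x2e, 0x6c, 0x58, 0xad, 0x6c]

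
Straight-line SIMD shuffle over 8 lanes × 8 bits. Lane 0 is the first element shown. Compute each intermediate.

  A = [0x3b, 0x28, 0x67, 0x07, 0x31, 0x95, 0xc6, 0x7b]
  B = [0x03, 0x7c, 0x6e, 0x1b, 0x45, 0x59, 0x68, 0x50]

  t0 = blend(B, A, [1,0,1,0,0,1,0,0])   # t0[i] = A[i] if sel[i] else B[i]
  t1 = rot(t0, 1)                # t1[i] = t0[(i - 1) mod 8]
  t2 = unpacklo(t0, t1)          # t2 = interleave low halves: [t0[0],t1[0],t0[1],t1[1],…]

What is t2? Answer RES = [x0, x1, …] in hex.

RES = [0x3b, 0x50, 0x7c, 0x3b, 0x67, 0x7c, 0x1b, 0x67]

t0 = [0x3b, 0x7c, 0x67, 0x1b, 0x45, 0x95, 0x68, 0x50]
t1 = [0x50, 0x3b, 0x7c, 0x67, 0x1b, 0x45, 0x95, 0x68]
t2 = [0x3b, 0x50, 0x7c, 0x3b, 0x67, 0x7c, 0x1b, 0x67]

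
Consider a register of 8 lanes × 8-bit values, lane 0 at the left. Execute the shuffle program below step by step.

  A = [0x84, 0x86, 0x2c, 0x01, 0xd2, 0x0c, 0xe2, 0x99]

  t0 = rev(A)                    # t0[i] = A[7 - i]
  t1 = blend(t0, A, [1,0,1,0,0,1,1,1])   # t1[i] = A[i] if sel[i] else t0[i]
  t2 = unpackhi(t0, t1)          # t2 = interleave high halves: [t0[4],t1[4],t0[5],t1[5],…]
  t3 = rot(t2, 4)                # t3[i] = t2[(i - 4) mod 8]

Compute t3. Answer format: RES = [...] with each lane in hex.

→ t0 |99|e2|0c|d2|01|2c|86|84|
→ t1 |84|e2|2c|d2|01|0c|e2|99|
→ t2 |01|01|2c|0c|86|e2|84|99|
→ t3 |86|e2|84|99|01|01|2c|0c|

RES = [ 0x86  0xe2  0x84  0x99  0x01  0x01  0x2c  0x0c ]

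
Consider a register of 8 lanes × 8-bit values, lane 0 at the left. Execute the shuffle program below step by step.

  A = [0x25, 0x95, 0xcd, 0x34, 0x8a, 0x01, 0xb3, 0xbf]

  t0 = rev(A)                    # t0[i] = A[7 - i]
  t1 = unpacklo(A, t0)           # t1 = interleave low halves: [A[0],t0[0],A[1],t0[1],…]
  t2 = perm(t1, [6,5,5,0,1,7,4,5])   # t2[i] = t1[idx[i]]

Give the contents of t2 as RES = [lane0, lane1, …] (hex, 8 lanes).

t0 = [0xbf, 0xb3, 0x01, 0x8a, 0x34, 0xcd, 0x95, 0x25]
t1 = [0x25, 0xbf, 0x95, 0xb3, 0xcd, 0x01, 0x34, 0x8a]
t2 = [0x34, 0x01, 0x01, 0x25, 0xbf, 0x8a, 0xcd, 0x01]

RES = [ 0x34  0x01  0x01  0x25  0xbf  0x8a  0xcd  0x01 ]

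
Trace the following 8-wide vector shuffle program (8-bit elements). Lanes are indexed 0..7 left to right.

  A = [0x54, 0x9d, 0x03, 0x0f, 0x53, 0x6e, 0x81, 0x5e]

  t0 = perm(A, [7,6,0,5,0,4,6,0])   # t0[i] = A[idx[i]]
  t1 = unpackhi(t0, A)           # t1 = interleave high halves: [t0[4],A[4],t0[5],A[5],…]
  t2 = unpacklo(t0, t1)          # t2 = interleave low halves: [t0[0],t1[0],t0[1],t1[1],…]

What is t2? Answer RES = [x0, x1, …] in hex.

RES = [ 0x5e  0x54  0x81  0x53  0x54  0x53  0x6e  0x6e ]

t0 = [0x5e, 0x81, 0x54, 0x6e, 0x54, 0x53, 0x81, 0x54]
t1 = [0x54, 0x53, 0x53, 0x6e, 0x81, 0x81, 0x54, 0x5e]
t2 = [0x5e, 0x54, 0x81, 0x53, 0x54, 0x53, 0x6e, 0x6e]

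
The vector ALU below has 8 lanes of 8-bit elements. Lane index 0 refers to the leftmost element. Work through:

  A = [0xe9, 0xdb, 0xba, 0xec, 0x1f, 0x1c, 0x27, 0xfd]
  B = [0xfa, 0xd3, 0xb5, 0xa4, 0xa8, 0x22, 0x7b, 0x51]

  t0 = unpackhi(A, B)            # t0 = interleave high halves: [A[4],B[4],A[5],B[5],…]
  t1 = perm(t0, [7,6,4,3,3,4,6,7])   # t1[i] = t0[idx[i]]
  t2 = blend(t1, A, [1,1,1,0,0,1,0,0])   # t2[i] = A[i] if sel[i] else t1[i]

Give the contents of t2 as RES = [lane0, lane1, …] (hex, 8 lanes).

RES = [0xe9, 0xdb, 0xba, 0x22, 0x22, 0x1c, 0xfd, 0x51]

  t0: 1f a8 1c 22 27 7b fd 51
  t1: 51 fd 27 22 22 27 fd 51
  t2: e9 db ba 22 22 1c fd 51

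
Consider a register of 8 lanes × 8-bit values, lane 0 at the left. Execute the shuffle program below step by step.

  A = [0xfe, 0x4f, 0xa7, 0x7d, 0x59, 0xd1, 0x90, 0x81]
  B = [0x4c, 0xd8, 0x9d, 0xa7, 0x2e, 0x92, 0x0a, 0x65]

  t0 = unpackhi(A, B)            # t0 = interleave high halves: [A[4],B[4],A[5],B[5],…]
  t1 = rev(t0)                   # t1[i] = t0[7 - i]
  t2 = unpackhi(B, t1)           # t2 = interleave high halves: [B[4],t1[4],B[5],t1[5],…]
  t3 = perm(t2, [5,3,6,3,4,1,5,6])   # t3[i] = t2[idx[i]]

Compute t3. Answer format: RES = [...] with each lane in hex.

t0 = [0x59, 0x2e, 0xd1, 0x92, 0x90, 0x0a, 0x81, 0x65]
t1 = [0x65, 0x81, 0x0a, 0x90, 0x92, 0xd1, 0x2e, 0x59]
t2 = [0x2e, 0x92, 0x92, 0xd1, 0x0a, 0x2e, 0x65, 0x59]
t3 = [0x2e, 0xd1, 0x65, 0xd1, 0x0a, 0x92, 0x2e, 0x65]

RES = [0x2e, 0xd1, 0x65, 0xd1, 0x0a, 0x92, 0x2e, 0x65]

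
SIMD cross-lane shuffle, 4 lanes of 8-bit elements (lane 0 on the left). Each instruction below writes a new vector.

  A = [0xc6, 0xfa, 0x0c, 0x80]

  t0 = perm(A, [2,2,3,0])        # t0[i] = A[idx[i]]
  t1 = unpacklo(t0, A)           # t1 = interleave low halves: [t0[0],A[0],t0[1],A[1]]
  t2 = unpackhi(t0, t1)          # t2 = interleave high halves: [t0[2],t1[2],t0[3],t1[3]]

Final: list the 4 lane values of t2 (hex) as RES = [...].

→ t0 |0c|0c|80|c6|
→ t1 |0c|c6|0c|fa|
→ t2 |80|0c|c6|fa|

RES = [ 0x80  0x0c  0xc6  0xfa ]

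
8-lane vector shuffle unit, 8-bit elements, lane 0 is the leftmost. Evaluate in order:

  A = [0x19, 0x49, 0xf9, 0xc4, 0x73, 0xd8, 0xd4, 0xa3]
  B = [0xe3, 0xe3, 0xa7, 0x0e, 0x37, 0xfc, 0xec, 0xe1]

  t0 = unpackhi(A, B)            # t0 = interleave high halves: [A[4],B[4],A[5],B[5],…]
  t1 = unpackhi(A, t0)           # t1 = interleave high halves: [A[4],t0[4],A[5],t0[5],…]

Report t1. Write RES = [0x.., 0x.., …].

→ t0 |73|37|d8|fc|d4|ec|a3|e1|
→ t1 |73|d4|d8|ec|d4|a3|a3|e1|

RES = [0x73, 0xd4, 0xd8, 0xec, 0xd4, 0xa3, 0xa3, 0xe1]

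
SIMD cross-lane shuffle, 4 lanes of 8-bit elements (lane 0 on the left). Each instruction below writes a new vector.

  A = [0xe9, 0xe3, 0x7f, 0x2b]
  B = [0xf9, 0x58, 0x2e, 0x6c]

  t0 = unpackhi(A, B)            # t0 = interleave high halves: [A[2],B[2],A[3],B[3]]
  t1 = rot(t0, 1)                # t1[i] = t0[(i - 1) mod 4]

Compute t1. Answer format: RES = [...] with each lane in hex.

RES = [0x6c, 0x7f, 0x2e, 0x2b]

→ t0 |7f|2e|2b|6c|
→ t1 |6c|7f|2e|2b|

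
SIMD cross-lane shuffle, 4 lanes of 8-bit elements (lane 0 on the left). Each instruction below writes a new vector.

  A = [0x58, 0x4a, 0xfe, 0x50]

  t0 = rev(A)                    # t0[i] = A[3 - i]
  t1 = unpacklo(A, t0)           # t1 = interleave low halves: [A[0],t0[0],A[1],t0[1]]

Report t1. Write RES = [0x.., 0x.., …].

  t0: 50 fe 4a 58
  t1: 58 50 4a fe

RES = [ 0x58  0x50  0x4a  0xfe ]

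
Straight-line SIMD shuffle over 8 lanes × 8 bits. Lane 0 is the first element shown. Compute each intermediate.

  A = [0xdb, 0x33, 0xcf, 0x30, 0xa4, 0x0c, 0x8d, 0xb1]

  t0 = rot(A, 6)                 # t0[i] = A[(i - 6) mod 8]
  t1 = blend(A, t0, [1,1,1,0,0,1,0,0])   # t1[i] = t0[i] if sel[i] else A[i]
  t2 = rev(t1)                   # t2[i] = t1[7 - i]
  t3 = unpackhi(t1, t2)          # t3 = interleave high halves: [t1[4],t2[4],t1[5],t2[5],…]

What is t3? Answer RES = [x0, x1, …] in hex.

RES = [0xa4, 0x30, 0xb1, 0xa4, 0x8d, 0x30, 0xb1, 0xcf]

→ t0 |cf|30|a4|0c|8d|b1|db|33|
→ t1 |cf|30|a4|30|a4|b1|8d|b1|
→ t2 |b1|8d|b1|a4|30|a4|30|cf|
→ t3 |a4|30|b1|a4|8d|30|b1|cf|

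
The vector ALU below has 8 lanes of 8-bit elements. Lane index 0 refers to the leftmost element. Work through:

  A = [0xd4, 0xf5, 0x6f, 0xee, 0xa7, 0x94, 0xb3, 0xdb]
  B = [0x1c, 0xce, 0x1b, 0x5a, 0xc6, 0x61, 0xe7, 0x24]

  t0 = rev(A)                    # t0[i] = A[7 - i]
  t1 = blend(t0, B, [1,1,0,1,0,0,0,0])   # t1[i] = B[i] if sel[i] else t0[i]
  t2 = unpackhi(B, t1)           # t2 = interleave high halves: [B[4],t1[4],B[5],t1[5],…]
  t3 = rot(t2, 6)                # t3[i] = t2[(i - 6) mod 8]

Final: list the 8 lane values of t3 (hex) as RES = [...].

t0 = [0xdb, 0xb3, 0x94, 0xa7, 0xee, 0x6f, 0xf5, 0xd4]
t1 = [0x1c, 0xce, 0x94, 0x5a, 0xee, 0x6f, 0xf5, 0xd4]
t2 = [0xc6, 0xee, 0x61, 0x6f, 0xe7, 0xf5, 0x24, 0xd4]
t3 = [0x61, 0x6f, 0xe7, 0xf5, 0x24, 0xd4, 0xc6, 0xee]

RES = [ 0x61  0x6f  0xe7  0xf5  0x24  0xd4  0xc6  0xee ]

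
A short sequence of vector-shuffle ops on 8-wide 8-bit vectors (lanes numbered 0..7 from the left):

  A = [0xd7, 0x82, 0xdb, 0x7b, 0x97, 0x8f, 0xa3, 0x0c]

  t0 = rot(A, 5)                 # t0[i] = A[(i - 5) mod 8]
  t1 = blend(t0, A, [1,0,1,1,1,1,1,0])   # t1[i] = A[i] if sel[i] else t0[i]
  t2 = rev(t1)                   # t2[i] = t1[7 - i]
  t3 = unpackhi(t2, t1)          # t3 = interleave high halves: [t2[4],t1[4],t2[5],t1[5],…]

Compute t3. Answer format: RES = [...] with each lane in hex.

t0 = [0x7b, 0x97, 0x8f, 0xa3, 0x0c, 0xd7, 0x82, 0xdb]
t1 = [0xd7, 0x97, 0xdb, 0x7b, 0x97, 0x8f, 0xa3, 0xdb]
t2 = [0xdb, 0xa3, 0x8f, 0x97, 0x7b, 0xdb, 0x97, 0xd7]
t3 = [0x7b, 0x97, 0xdb, 0x8f, 0x97, 0xa3, 0xd7, 0xdb]

RES = [0x7b, 0x97, 0xdb, 0x8f, 0x97, 0xa3, 0xd7, 0xdb]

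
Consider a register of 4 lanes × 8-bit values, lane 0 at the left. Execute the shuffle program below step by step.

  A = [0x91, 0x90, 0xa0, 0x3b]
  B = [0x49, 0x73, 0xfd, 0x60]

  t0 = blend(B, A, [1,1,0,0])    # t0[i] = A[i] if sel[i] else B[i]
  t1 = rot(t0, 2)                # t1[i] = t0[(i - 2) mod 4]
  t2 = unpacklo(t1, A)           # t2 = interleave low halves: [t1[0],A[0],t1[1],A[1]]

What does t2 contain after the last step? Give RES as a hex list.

RES = [ 0xfd  0x91  0x60  0x90 ]

→ t0 |91|90|fd|60|
→ t1 |fd|60|91|90|
→ t2 |fd|91|60|90|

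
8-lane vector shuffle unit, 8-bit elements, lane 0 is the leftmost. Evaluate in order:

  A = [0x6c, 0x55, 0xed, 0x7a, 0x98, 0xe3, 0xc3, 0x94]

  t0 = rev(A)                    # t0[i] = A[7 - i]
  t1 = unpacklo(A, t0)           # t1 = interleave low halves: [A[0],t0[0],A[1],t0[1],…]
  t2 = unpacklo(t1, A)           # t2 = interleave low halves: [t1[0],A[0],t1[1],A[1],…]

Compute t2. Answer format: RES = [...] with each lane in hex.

RES = [ 0x6c  0x6c  0x94  0x55  0x55  0xed  0xc3  0x7a ]

  t0: 94 c3 e3 98 7a ed 55 6c
  t1: 6c 94 55 c3 ed e3 7a 98
  t2: 6c 6c 94 55 55 ed c3 7a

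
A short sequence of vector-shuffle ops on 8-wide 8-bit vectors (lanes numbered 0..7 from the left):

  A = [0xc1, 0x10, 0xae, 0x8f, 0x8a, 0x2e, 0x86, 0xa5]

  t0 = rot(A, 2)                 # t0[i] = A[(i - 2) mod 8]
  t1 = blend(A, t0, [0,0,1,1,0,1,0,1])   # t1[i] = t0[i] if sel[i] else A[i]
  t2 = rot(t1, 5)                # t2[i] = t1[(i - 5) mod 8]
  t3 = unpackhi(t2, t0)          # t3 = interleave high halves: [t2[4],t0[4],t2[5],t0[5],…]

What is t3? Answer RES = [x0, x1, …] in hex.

  t0: 86 a5 c1 10 ae 8f 8a 2e
  t1: c1 10 c1 10 8a 8f 86 2e
  t2: 10 8a 8f 86 2e c1 10 c1
  t3: 2e ae c1 8f 10 8a c1 2e

RES = [0x2e, 0xae, 0xc1, 0x8f, 0x10, 0x8a, 0xc1, 0x2e]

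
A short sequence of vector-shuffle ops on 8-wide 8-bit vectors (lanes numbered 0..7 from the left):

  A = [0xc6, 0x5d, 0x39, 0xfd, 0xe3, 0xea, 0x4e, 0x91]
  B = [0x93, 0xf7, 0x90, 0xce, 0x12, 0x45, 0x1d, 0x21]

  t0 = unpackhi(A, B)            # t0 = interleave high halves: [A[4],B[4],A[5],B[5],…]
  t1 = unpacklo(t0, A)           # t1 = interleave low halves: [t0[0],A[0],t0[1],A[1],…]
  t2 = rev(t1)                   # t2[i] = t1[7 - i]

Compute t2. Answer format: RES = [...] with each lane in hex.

RES = [ 0xfd  0x45  0x39  0xea  0x5d  0x12  0xc6  0xe3 ]

  t0: e3 12 ea 45 4e 1d 91 21
  t1: e3 c6 12 5d ea 39 45 fd
  t2: fd 45 39 ea 5d 12 c6 e3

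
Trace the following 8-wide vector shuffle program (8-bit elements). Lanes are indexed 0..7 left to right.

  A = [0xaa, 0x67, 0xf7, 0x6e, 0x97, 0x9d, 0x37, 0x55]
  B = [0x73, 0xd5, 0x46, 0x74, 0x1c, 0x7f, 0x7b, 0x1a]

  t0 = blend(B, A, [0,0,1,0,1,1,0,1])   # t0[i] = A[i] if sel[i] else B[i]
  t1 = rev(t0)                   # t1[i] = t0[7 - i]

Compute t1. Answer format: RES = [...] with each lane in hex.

  t0: 73 d5 f7 74 97 9d 7b 55
  t1: 55 7b 9d 97 74 f7 d5 73

RES = [ 0x55  0x7b  0x9d  0x97  0x74  0xf7  0xd5  0x73 ]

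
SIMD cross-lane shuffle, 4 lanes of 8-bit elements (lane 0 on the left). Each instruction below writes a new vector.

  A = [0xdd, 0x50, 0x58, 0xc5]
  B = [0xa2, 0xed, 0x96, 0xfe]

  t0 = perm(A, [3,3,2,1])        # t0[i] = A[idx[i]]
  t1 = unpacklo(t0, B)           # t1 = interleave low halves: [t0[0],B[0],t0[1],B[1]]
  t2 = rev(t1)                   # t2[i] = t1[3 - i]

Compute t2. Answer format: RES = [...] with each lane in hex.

  t0: c5 c5 58 50
  t1: c5 a2 c5 ed
  t2: ed c5 a2 c5

RES = [0xed, 0xc5, 0xa2, 0xc5]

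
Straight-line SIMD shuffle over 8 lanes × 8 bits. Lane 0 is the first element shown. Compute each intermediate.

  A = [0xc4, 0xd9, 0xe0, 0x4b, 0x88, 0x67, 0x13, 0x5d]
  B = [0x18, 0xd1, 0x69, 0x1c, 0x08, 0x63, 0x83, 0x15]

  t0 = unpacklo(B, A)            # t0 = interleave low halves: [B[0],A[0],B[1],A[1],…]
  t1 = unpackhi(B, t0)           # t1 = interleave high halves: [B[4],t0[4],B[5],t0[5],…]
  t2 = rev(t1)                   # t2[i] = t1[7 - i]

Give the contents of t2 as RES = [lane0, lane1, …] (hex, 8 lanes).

→ t0 |18|c4|d1|d9|69|e0|1c|4b|
→ t1 |08|69|63|e0|83|1c|15|4b|
→ t2 |4b|15|1c|83|e0|63|69|08|

RES = [0x4b, 0x15, 0x1c, 0x83, 0xe0, 0x63, 0x69, 0x08]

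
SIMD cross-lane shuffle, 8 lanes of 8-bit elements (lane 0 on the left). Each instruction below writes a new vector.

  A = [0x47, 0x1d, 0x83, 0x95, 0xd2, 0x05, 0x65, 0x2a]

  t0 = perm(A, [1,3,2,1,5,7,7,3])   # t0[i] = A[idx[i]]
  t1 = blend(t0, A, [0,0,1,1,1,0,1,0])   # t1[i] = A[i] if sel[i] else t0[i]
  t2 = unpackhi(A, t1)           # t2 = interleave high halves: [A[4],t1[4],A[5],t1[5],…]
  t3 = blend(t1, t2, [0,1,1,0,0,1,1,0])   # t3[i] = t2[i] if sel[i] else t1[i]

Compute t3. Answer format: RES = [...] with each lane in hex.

RES = [0x1d, 0xd2, 0x05, 0x95, 0xd2, 0x65, 0x2a, 0x95]

  t0: 1d 95 83 1d 05 2a 2a 95
  t1: 1d 95 83 95 d2 2a 65 95
  t2: d2 d2 05 2a 65 65 2a 95
  t3: 1d d2 05 95 d2 65 2a 95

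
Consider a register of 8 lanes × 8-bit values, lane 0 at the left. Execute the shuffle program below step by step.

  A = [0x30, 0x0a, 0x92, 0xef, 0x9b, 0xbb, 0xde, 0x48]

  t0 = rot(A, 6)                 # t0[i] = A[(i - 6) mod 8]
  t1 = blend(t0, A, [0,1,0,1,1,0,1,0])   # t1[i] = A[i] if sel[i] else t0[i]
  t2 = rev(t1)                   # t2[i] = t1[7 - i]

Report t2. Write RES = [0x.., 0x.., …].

  t0: 92 ef 9b bb de 48 30 0a
  t1: 92 0a 9b ef 9b 48 de 0a
  t2: 0a de 48 9b ef 9b 0a 92

RES = [0x0a, 0xde, 0x48, 0x9b, 0xef, 0x9b, 0x0a, 0x92]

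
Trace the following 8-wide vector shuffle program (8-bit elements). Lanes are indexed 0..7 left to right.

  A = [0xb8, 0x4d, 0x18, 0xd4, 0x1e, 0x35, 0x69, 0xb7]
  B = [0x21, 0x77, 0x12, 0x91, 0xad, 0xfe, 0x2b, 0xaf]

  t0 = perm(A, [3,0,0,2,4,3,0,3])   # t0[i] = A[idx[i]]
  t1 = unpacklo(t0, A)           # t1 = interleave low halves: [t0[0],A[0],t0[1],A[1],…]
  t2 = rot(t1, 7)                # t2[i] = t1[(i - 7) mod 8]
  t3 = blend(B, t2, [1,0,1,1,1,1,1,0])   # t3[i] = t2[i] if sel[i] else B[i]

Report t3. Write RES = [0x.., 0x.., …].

  t0: d4 b8 b8 18 1e d4 b8 d4
  t1: d4 b8 b8 4d b8 18 18 d4
  t2: b8 b8 4d b8 18 18 d4 d4
  t3: b8 77 4d b8 18 18 d4 af

RES = [0xb8, 0x77, 0x4d, 0xb8, 0x18, 0x18, 0xd4, 0xaf]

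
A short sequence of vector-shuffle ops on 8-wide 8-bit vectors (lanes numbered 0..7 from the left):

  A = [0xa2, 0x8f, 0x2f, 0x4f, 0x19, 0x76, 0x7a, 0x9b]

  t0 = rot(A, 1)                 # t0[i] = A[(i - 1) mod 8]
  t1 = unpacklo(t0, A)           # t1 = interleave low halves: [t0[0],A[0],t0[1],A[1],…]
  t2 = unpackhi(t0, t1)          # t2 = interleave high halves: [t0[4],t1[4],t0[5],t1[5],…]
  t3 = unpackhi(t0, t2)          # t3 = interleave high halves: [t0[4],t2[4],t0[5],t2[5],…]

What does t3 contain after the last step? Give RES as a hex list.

RES = [ 0x4f  0x76  0x19  0x2f  0x76  0x7a  0x7a  0x4f ]

t0 = [0x9b, 0xa2, 0x8f, 0x2f, 0x4f, 0x19, 0x76, 0x7a]
t1 = [0x9b, 0xa2, 0xa2, 0x8f, 0x8f, 0x2f, 0x2f, 0x4f]
t2 = [0x4f, 0x8f, 0x19, 0x2f, 0x76, 0x2f, 0x7a, 0x4f]
t3 = [0x4f, 0x76, 0x19, 0x2f, 0x76, 0x7a, 0x7a, 0x4f]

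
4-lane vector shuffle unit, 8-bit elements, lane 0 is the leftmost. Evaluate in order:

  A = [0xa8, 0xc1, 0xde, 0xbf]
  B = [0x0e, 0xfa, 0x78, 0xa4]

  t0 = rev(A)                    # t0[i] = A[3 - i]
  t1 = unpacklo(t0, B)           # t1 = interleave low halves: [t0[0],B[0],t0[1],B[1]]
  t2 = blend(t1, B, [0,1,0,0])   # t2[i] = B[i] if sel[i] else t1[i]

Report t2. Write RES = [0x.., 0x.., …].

RES = [0xbf, 0xfa, 0xde, 0xfa]

  t0: bf de c1 a8
  t1: bf 0e de fa
  t2: bf fa de fa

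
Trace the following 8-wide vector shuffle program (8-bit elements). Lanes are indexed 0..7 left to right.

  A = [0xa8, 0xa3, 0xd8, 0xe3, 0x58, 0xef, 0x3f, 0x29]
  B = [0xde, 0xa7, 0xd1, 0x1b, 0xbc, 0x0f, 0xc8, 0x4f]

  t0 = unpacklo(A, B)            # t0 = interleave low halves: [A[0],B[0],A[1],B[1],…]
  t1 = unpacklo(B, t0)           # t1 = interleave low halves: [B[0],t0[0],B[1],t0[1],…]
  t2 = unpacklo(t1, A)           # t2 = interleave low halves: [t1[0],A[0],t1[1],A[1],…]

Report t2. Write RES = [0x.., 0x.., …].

RES = [0xde, 0xa8, 0xa8, 0xa3, 0xa7, 0xd8, 0xde, 0xe3]

t0 = [0xa8, 0xde, 0xa3, 0xa7, 0xd8, 0xd1, 0xe3, 0x1b]
t1 = [0xde, 0xa8, 0xa7, 0xde, 0xd1, 0xa3, 0x1b, 0xa7]
t2 = [0xde, 0xa8, 0xa8, 0xa3, 0xa7, 0xd8, 0xde, 0xe3]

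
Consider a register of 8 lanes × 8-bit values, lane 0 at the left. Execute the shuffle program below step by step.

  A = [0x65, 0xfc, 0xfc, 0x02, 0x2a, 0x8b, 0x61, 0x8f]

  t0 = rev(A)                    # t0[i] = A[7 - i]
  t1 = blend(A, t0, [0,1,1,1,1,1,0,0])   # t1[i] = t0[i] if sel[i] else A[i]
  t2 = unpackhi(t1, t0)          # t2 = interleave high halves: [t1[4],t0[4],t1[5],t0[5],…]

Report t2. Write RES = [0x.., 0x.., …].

  t0: 8f 61 8b 2a 02 fc fc 65
  t1: 65 61 8b 2a 02 fc 61 8f
  t2: 02 02 fc fc 61 fc 8f 65

RES = [0x02, 0x02, 0xfc, 0xfc, 0x61, 0xfc, 0x8f, 0x65]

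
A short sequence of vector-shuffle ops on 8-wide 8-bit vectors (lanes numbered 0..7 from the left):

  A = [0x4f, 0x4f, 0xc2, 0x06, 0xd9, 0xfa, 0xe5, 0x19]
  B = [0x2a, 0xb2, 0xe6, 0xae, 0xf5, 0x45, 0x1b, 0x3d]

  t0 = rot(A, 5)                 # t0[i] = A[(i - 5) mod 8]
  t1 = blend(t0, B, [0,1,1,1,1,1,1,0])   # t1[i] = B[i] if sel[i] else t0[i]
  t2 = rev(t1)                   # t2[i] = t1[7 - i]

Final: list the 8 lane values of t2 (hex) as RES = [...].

→ t0 |06|d9|fa|e5|19|4f|4f|c2|
→ t1 |06|b2|e6|ae|f5|45|1b|c2|
→ t2 |c2|1b|45|f5|ae|e6|b2|06|

RES = [0xc2, 0x1b, 0x45, 0xf5, 0xae, 0xe6, 0xb2, 0x06]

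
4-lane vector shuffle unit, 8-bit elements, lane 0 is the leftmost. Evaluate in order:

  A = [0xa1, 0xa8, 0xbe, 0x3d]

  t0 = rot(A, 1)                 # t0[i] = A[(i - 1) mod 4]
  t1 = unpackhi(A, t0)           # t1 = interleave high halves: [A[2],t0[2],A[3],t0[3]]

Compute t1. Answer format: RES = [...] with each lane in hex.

t0 = [0x3d, 0xa1, 0xa8, 0xbe]
t1 = [0xbe, 0xa8, 0x3d, 0xbe]

RES = [ 0xbe  0xa8  0x3d  0xbe ]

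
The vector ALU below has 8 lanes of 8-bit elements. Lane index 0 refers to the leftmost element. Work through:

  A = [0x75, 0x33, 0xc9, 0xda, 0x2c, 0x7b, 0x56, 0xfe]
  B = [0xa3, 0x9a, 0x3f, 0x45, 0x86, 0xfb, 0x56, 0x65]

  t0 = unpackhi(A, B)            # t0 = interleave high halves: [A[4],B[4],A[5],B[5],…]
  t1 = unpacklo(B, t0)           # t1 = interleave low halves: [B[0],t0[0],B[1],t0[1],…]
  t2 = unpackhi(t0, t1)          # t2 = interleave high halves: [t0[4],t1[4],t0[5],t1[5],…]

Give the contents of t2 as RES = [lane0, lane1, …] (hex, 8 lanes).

  t0: 2c 86 7b fb 56 56 fe 65
  t1: a3 2c 9a 86 3f 7b 45 fb
  t2: 56 3f 56 7b fe 45 65 fb

RES = [ 0x56  0x3f  0x56  0x7b  0xfe  0x45  0x65  0xfb ]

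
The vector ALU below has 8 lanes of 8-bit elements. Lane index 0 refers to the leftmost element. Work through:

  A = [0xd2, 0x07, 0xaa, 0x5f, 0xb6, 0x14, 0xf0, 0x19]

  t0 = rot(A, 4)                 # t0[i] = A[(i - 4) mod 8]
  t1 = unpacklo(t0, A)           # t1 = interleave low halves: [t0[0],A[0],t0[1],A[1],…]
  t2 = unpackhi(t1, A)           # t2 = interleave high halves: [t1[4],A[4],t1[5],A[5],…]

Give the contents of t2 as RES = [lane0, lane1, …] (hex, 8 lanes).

RES = [0xf0, 0xb6, 0xaa, 0x14, 0x19, 0xf0, 0x5f, 0x19]

  t0: b6 14 f0 19 d2 07 aa 5f
  t1: b6 d2 14 07 f0 aa 19 5f
  t2: f0 b6 aa 14 19 f0 5f 19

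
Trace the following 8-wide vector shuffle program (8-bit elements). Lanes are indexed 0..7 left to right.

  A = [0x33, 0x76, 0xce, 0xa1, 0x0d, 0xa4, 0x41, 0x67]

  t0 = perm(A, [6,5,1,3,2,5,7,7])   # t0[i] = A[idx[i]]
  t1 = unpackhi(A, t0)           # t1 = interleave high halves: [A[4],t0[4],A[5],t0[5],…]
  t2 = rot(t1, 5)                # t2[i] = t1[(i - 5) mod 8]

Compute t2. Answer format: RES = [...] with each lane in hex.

RES = [0xa4, 0x41, 0x67, 0x67, 0x67, 0x0d, 0xce, 0xa4]

t0 = [0x41, 0xa4, 0x76, 0xa1, 0xce, 0xa4, 0x67, 0x67]
t1 = [0x0d, 0xce, 0xa4, 0xa4, 0x41, 0x67, 0x67, 0x67]
t2 = [0xa4, 0x41, 0x67, 0x67, 0x67, 0x0d, 0xce, 0xa4]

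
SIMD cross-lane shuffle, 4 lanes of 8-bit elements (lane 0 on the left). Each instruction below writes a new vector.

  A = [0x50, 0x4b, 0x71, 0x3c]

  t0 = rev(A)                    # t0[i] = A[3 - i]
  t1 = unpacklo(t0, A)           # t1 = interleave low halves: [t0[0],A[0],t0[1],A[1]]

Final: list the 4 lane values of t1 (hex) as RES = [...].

→ t0 |3c|71|4b|50|
→ t1 |3c|50|71|4b|

RES = [0x3c, 0x50, 0x71, 0x4b]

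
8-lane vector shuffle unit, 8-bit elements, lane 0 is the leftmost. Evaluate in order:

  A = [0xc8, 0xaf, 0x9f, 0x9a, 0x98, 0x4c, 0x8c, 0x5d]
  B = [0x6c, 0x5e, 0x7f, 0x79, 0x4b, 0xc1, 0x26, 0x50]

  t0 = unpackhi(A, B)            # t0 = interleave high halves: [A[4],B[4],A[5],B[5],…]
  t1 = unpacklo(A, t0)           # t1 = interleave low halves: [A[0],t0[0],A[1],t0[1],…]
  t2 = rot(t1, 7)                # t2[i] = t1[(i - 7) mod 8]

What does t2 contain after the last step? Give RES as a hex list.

  t0: 98 4b 4c c1 8c 26 5d 50
  t1: c8 98 af 4b 9f 4c 9a c1
  t2: 98 af 4b 9f 4c 9a c1 c8

RES = [0x98, 0xaf, 0x4b, 0x9f, 0x4c, 0x9a, 0xc1, 0xc8]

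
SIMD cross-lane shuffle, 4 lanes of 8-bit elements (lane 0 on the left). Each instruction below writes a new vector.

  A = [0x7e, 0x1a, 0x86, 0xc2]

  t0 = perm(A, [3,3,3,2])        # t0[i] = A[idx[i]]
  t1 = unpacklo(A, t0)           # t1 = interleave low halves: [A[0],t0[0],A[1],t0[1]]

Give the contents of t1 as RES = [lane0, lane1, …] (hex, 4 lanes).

RES = [0x7e, 0xc2, 0x1a, 0xc2]

t0 = [0xc2, 0xc2, 0xc2, 0x86]
t1 = [0x7e, 0xc2, 0x1a, 0xc2]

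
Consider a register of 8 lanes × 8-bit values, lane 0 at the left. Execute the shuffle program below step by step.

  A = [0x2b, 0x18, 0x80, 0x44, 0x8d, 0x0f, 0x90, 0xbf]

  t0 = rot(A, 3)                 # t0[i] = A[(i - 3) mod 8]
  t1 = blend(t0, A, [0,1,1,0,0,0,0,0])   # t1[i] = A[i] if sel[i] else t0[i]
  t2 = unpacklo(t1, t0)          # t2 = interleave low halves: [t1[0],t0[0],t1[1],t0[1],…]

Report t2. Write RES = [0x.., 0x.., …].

→ t0 |0f|90|bf|2b|18|80|44|8d|
→ t1 |0f|18|80|2b|18|80|44|8d|
→ t2 |0f|0f|18|90|80|bf|2b|2b|

RES = [ 0x0f  0x0f  0x18  0x90  0x80  0xbf  0x2b  0x2b ]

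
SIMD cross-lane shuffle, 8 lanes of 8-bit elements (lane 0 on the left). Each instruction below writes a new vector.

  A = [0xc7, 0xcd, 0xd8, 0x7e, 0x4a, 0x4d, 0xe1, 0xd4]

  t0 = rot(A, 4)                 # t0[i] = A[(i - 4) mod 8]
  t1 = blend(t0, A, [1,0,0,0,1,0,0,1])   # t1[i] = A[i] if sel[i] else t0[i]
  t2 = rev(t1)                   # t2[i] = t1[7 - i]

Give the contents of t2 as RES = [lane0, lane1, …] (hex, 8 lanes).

  t0: 4a 4d e1 d4 c7 cd d8 7e
  t1: c7 4d e1 d4 4a cd d8 d4
  t2: d4 d8 cd 4a d4 e1 4d c7

RES = [0xd4, 0xd8, 0xcd, 0x4a, 0xd4, 0xe1, 0x4d, 0xc7]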